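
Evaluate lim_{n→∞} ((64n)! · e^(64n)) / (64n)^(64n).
lim = ∞

Stirling: (64n)! ~ sqrt(2π·64n) · (64n/e)^(64n). Hence
  (64n)! · e^(64n) / (64n)^(64n) ~ sqrt(2π·64n) = sqrt(2π·64) · sqrt(n) → ∞.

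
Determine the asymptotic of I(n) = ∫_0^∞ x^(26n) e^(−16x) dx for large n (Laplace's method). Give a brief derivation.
I(n) ~ (sqrt(2π·26n) / 16) · (26n/(16e))^(26n)

Write the integrand as exp(26n ln x − 16x) and set f(x) = 26n ln x − 16x. Then f'(x) = 26n/x − 16 = 0 at x* = 26n/16, and f''(x*) = −26n/x*^2 = −16^2/(26n). Laplace's method (interior maximum) gives
  I(n) ~ e^(f(x*)) · sqrt(2π / |f''(x*)|)
        = exp(26n ln(26n/16) − 26n) · sqrt(2π · 26n / 16^2)
        = (26n/16)^(26n) e^(−26n) · sqrt(2π·26n) / 16
        = (sqrt(2π·26n) / 16) · (26n/(16e))^(26n).
This matches Γ(26n+1)/16^(26n+1) with Stirling applied to Γ.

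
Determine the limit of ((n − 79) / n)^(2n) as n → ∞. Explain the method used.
lim = e^(−158)

Rewrite as (1 − 79/n)^(2n). By the standard limit (1 + x/n)^n → e^x, we have (1 − 79/n)^n → e^(−79), and raising to the 2nd power gives e^(−158).
More precisely, ln[(1 − 79/n)^(2n)] = 2n · ln(1 − 79/n) = 2n · (-79/n + O(1/n^2)) = -158 + O(1/n) → -158.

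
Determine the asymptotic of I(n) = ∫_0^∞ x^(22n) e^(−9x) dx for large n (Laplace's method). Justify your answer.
I(n) ~ (sqrt(2π·22n) / 9) · (22n/(9e))^(22n)

Write the integrand as exp(22n ln x − 9x) and set f(x) = 22n ln x − 9x. Then f'(x) = 22n/x − 9 = 0 at x* = 22n/9, and f''(x*) = −22n/x*^2 = −9^2/(22n). Laplace's method (interior maximum) gives
  I(n) ~ e^(f(x*)) · sqrt(2π / |f''(x*)|)
        = exp(22n ln(22n/9) − 22n) · sqrt(2π · 22n / 9^2)
        = (22n/9)^(22n) e^(−22n) · sqrt(2π·22n) / 9
        = (sqrt(2π·22n) / 9) · (22n/(9e))^(22n).
This matches Γ(22n+1)/9^(22n+1) with Stirling applied to Γ.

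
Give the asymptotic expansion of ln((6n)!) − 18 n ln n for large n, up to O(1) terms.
ln((6n)!) − 18 n ln n = −12 n ln n + 6(ln 6 − 1) n + (1/2) ln(2π·6n) + O(1/n)

Stirling: ln((6n)!) = 6n ln(6n) − 6n + (1/2) ln(2π·6n) + O(1/n).
Expand 6n ln(6n) = 6n (ln n + ln 6) = 6n ln n + 6n ln 6.
Subtract 18n ln n: leading term is (6 − 18) n ln n = −12 n ln n. The next term is 6n ln 6 − 6n = 6(ln 6 − 1) n. Then the (1/2) ln(2π·6n) correction.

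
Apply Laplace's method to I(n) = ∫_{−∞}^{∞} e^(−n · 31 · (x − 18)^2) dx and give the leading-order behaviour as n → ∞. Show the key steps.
I(n) = sqrt(π/(31n))

Here φ(x) = 31 · (x − 18)^2 has its unique minimum at x* = 18 with φ(x*) = 0 and φ''(x*) = 62. Laplace's method gives
  I(n) ~ e^(−n φ(x*)) · sqrt(2π / (n · φ''(x*))) = sqrt(2π / (62n)) = sqrt(π/(31n)).
This is exact: substituting u = (x − 18)·sqrt(31n) gives I(n) = (1/sqrt(31n)) ∫_{−∞}^{∞} e^(−u^2) du = sqrt(π/(31n)).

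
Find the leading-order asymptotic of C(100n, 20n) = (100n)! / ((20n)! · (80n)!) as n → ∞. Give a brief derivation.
C(100n, 20n) ~ (3125/256)^(20n) · sqrt(5/(8π·20n))

Write N = 20n. Apply Stirling to each factorial:
  (5N)! ~ sqrt(2π·5N) · (5N/e)^(5N),
  N! ~ sqrt(2π N) · (N/e)^N,
  (4N)! ~ sqrt(2π·4N) · (4N/e)^(4N).
The exponential factors combine to (5N)^(5N) / (N^N · (4N)^(4N)) = 5^(5N)/4^(4N) = (5^5/4^4)^N = (3125/256)^N.
The square-root prefactors combine to sqrt(2π·5N) / (sqrt(2π N)·sqrt(2π·4N)) = sqrt(5 / (2π·4·N)) = sqrt(5/(8π·20n)).
Substituting N = 20n: C(100n, 20n) ~ (3125/256)^(20n) · sqrt(5/(8π·20n)).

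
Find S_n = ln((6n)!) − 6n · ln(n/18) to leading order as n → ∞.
S_n ~ 6n · (ln 108 − 1) + O(ln n)

Stirling: ln((6n)!) = 6n ln(6n) − 6n + O(ln n).
  S_n = 6n ln(6n) − 6n − 6n ln(n/18) + O(ln n)
      = 6n ln(6n) − 6n ln n + 6n ln 18 − 6n + O(ln n)
      = 6n ln 6 + 6n ln 18 − 6n + O(ln n)
      = 6n (ln 108 − 1) + O(ln n).
Numerically ln(108) − 1 ≈ 3.6821.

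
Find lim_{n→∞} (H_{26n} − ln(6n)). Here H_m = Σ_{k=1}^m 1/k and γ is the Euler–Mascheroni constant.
lim = ln(13/3) + γ

By Euler-Maclaurin, H_m = ln m + γ + O(1/m). So
  H_{26n} − ln(6n) = ln(26n) + γ − ln(6n) + O(1/n)
                       = ln(26/6) + γ + O(1/n).
Hence the limit is ln(26/6) + γ (= ln(13/3)).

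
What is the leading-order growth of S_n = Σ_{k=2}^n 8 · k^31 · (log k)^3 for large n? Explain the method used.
S_n ~ n^32 · (log n)^3 / 4

By integral comparison, S_n = ∫_1^n 8 · x^31 · (log x)^3 dx + O(n^31 · (log n)^3). For the integral, the leading term of ∫_1^n x^31 (log x)^3 dx is n^32/32 · (log n)^3 (by repeated integration by parts; each step lowers the log-exponent and produces a relatively O(1/log n) correction). Hence S_n ~ n^32 · (log n)^3 / 4.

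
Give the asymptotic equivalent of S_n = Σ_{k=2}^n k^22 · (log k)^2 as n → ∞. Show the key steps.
S_n ~ n^23 · (log n)^2 / 23

By integral comparison, S_n = ∫_1^n x^22 · (log x)^2 dx + O(n^22 · (log n)^2). For the integral, the leading term of ∫_1^n x^22 (log x)^2 dx is n^23/23 · (log n)^2 (by repeated integration by parts; each step lowers the log-exponent and produces a relatively O(1/log n) correction). Hence S_n ~ n^23 · (log n)^2 / 23.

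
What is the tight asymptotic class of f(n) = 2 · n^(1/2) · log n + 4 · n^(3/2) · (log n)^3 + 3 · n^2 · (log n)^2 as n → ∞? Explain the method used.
f(n) ∈ Θ(n^2 · (log n)^2)

Compare the terms by growth order. For large n, n^a · (log n)^b dominates n^a' · (log n)^b' iff a > a', or (a = a' and b > b'). Ranking the 3 terms shows the dominant one is 3 · n^2 · (log n)^2. Hence f(n) ∈ Θ(n^2 · (log n)^2).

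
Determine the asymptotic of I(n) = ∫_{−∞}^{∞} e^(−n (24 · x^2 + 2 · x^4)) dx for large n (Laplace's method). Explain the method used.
I(n) ~ sqrt(π/(24n))

φ(x) = 24 · x^2 + 2 · x^4 has its unique global minimum at x* = 0 (since φ'(x) = 48x + 8x^3 = 0 only at x = 0 for real x with both coefficients positive, and φ → ∞ as |x| → ∞). At x* = 0, φ(0) = 0 and φ''(0) = 48. Laplace's method then gives
  I(n) ~ sqrt(2π / (n · φ''(0))) · e^(−n φ(0)) = sqrt(2π / (48n)) = sqrt(π/(24n)).
The 2 · x^4 term contributes only at subleading order (an O(1/n) relative correction).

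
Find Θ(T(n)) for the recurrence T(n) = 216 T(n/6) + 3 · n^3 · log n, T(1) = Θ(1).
T(n) = Θ(n^3 · (log n)^2)

Here log_6 216 = 3 and f(n) = 3 · n^3 · log n = Θ(n^(log_6 216) · (log n)^1). This is the extended Case 2 of the master theorem (f matches the critical exponent up to log factors), giving T(n) = Θ(n^(log_6 216) · (log n)^(1+1)) = Θ(n^3 · (log n)^2).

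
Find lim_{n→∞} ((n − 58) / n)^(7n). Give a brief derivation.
lim = e^(−406)

Rewrite as (1 − 58/n)^(7n). By the standard limit (1 + x/n)^n → e^x, we have (1 − 58/n)^n → e^(−58), and raising to the 7th power gives e^(−406).
More precisely, ln[(1 − 58/n)^(7n)] = 7n · ln(1 − 58/n) = 7n · (-58/n + O(1/n^2)) = -406 + O(1/n) → -406.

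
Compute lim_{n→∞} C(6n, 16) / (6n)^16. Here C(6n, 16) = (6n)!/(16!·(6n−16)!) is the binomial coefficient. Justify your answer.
lim = 1/16! = 1/20922789888000

With N = 6n → ∞: C(N, 16) / N^16 = [N(N−1)…(N−15)] / (16! · N^16) = (1/16!) · 1 · (1 − 1/(6n)) · … · (1 − 15/(6n)). Each factor → 1 as N → ∞, so the limit is 1/16! = 1/20922789888000.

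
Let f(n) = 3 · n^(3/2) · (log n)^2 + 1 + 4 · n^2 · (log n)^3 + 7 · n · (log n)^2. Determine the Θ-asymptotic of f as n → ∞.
f(n) ∈ Θ(n^2 · (log n)^3)

Compare the terms by growth order. For large n, n^a · (log n)^b dominates n^a' · (log n)^b' iff a > a', or (a = a' and b > b'). Ranking the 4 terms shows the dominant one is 4 · n^2 · (log n)^3. Hence f(n) ∈ Θ(n^2 · (log n)^3).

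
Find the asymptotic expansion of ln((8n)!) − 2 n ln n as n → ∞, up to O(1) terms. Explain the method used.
ln((8n)!) − 2 n ln n = 6 n ln n + 8(ln 8 − 1) n + (1/2) ln(2π·8n) + O(1/n)

Stirling: ln((8n)!) = 8n ln(8n) − 8n + (1/2) ln(2π·8n) + O(1/n).
Expand 8n ln(8n) = 8n (ln n + ln 8) = 8n ln n + 8n ln 8.
Subtract 2n ln n: leading term is (8 − 2) n ln n = 6 n ln n. The next term is 8n ln 8 − 8n = 8(ln 8 − 1) n. Then the (1/2) ln(2π·8n) correction.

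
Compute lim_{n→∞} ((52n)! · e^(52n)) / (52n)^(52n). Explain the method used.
lim = ∞

Stirling: (52n)! ~ sqrt(2π·52n) · (52n/e)^(52n). Hence
  (52n)! · e^(52n) / (52n)^(52n) ~ sqrt(2π·52n) = sqrt(2π·52) · sqrt(n) → ∞.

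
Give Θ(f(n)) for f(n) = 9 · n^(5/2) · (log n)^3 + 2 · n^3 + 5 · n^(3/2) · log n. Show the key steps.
f(n) ∈ Θ(n^3)

Compare the terms by growth order. For large n, n^a · (log n)^b dominates n^a' · (log n)^b' iff a > a', or (a = a' and b > b'). Ranking the 3 terms shows the dominant one is 2 · n^3. Hence f(n) ∈ Θ(n^3).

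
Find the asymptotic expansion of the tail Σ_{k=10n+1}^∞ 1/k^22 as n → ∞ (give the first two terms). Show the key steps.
Σ_{k>10n} 1/k^22 = 1/(21 · (10n)^21) − 1/(2 · (10n)^22) + O(1/(10n)^23)

Compare to the integral: ∫_{10n}^∞ x^(−22) dx = [−x^(−21)/21]_{10n}^∞ = 1/((22−1)·(10n)^21). The Euler-Maclaurin correction adds −f(10n)/2 = −1/(2·(10n)^22). Euler-Maclaurin then gives
  Σ_{k>10n} 1/k^22 = ∫_{10n}^∞ dx/x^22 − 1/(2·(10n)^22) + O(1/(10n)^23).
(Equivalently this is ζ(22) − Σ_{k≤10n} 1/k^22.)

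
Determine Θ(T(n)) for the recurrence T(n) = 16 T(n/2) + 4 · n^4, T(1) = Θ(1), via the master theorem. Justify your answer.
T(n) = Θ(n^4 log n)

log_2 16 = 4, and f(n) = 4 · n^4 = Θ(n^(log_2 16)). This is Case 2 of the master theorem: T(n) = Θ(f(n) · log n) = Θ(n^4 log n).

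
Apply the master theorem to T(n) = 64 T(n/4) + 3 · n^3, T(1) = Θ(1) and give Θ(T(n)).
T(n) = Θ(n^3 log n)

log_4 64 = 3, and f(n) = 3 · n^3 = Θ(n^(log_4 64)). This is Case 2 of the master theorem: T(n) = Θ(f(n) · log n) = Θ(n^3 log n).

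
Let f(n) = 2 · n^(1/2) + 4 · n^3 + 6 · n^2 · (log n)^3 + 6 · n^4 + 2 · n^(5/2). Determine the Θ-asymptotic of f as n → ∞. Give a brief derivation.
f(n) ∈ Θ(n^4)

Compare the terms by growth order. For large n, n^a · (log n)^b dominates n^a' · (log n)^b' iff a > a', or (a = a' and b > b'). Ranking the 5 terms shows the dominant one is 6 · n^4. Hence f(n) ∈ Θ(n^4).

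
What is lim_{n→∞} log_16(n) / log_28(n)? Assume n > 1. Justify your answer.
lim = ln(28) / ln(16) = log_16(28)

Change of base: log_16(n) = ln n / ln 16 and log_28(n) = ln n / ln 28. The ratio is (ln n / ln 16) · (ln 28 / ln n) = ln 28 / ln 16, a constant independent of n. So the limit is ln 28 / ln 16 = log_16(28).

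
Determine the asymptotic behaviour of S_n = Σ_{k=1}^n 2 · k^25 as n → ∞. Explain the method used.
S_n ~ n^26 / 13

By integral comparison (Euler-Maclaurin), Σ_{k=1}^n 2 · k^25 = 2 · ∫_0^n x^25 dx + O(n^25) = 2 · n^26/26 = n^26 / 13 + O(n^25). (Equivalently, Faulhaber's formula gives the same leading term.)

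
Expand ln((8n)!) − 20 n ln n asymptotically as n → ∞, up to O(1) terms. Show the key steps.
ln((8n)!) − 20 n ln n = −12 n ln n + 8(ln 8 − 1) n + (1/2) ln(2π·8n) + O(1/n)

Stirling: ln((8n)!) = 8n ln(8n) − 8n + (1/2) ln(2π·8n) + O(1/n).
Expand 8n ln(8n) = 8n (ln n + ln 8) = 8n ln n + 8n ln 8.
Subtract 20n ln n: leading term is (8 − 20) n ln n = −12 n ln n. The next term is 8n ln 8 − 8n = 8(ln 8 − 1) n. Then the (1/2) ln(2π·8n) correction.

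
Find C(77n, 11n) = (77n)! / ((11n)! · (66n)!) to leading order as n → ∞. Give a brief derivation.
C(77n, 11n) ~ (823543/46656)^(11n) · sqrt(7/(12π·11n))

Write N = 11n. Apply Stirling to each factorial:
  (7N)! ~ sqrt(2π·7N) · (7N/e)^(7N),
  N! ~ sqrt(2π N) · (N/e)^N,
  (6N)! ~ sqrt(2π·6N) · (6N/e)^(6N).
The exponential factors combine to (7N)^(7N) / (N^N · (6N)^(6N)) = 7^(7N)/6^(6N) = (7^7/6^6)^N = (823543/46656)^N.
The square-root prefactors combine to sqrt(2π·7N) / (sqrt(2π N)·sqrt(2π·6N)) = sqrt(7 / (2π·6·N)) = sqrt(7/(12π·11n)).
Substituting N = 11n: C(77n, 11n) ~ (823543/46656)^(11n) · sqrt(7/(12π·11n)).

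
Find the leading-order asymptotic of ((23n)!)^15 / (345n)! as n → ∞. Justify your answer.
((23n)!)^15/(345n)! ~ ((2π·23n)^(14/2) / sqrt(15)) · 15^(−15·23n)  →  0

Write N = 23n. Stirling: N! ~ sqrt(2π N)(N/e)^N and (15N)! ~ sqrt(2π·15N)·(15N/e)^(15N).
  (N!)^15/(15N)! ~ (2π N)^(15/2) (N/e)^(15N) / [sqrt(2π·15N) (15N/e)^(15N)]
     = (2π N)^(15/2) / sqrt(2π·15N) · (N/(15N))^(15N)
     = (2π N)^((15−1)/2) / sqrt(15) · 15^(−15N).
Since 15^15 > 1, the factor 15^(−15N) decays exponentially, so the ratio → 0. Substituting N = 23n gives the stated form.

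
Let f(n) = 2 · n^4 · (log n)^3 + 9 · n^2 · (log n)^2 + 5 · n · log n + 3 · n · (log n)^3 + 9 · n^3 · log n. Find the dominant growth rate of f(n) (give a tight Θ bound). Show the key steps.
f(n) ∈ Θ(n^4 · (log n)^3)

Compare the terms by growth order. For large n, n^a · (log n)^b dominates n^a' · (log n)^b' iff a > a', or (a = a' and b > b'). Ranking the 5 terms shows the dominant one is 2 · n^4 · (log n)^3. Hence f(n) ∈ Θ(n^4 · (log n)^3).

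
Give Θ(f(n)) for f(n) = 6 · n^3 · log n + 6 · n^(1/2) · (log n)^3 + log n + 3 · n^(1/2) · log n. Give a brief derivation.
f(n) ∈ Θ(n^3 · log n)

Compare the terms by growth order. For large n, n^a · (log n)^b dominates n^a' · (log n)^b' iff a > a', or (a = a' and b > b'). Ranking the 4 terms shows the dominant one is 6 · n^3 · log n. Hence f(n) ∈ Θ(n^3 · log n).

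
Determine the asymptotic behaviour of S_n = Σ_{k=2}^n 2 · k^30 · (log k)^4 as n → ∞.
S_n ~ 2 · n^31 · (log n)^4 / 31

By integral comparison, S_n = ∫_1^n 2 · x^30 · (log x)^4 dx + O(n^30 · (log n)^4). For the integral, the leading term of ∫_1^n x^30 (log x)^4 dx is n^31/31 · (log n)^4 (by repeated integration by parts; each step lowers the log-exponent and produces a relatively O(1/log n) correction). Hence S_n ~ 2 · n^31 · (log n)^4 / 31.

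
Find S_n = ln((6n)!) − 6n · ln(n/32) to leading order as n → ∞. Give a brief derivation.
S_n ~ 6n · (ln 192 − 1) + O(ln n)

Stirling: ln((6n)!) = 6n ln(6n) − 6n + O(ln n).
  S_n = 6n ln(6n) − 6n − 6n ln(n/32) + O(ln n)
      = 6n ln(6n) − 6n ln n + 6n ln 32 − 6n + O(ln n)
      = 6n ln 6 + 6n ln 32 − 6n + O(ln n)
      = 6n (ln 192 − 1) + O(ln n).
Numerically ln(192) − 1 ≈ 4.2575.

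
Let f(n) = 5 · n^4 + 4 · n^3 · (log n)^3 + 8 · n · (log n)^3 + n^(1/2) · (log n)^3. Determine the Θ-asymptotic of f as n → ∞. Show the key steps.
f(n) ∈ Θ(n^4)

Compare the terms by growth order. For large n, n^a · (log n)^b dominates n^a' · (log n)^b' iff a > a', or (a = a' and b > b'). Ranking the 4 terms shows the dominant one is 5 · n^4. Hence f(n) ∈ Θ(n^4).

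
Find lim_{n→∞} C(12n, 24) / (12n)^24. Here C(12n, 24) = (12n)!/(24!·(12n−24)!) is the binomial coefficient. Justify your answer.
lim = 1/24! = 1/620448401733239439360000

With N = 12n → ∞: C(N, 24) / N^24 = [N(N−1)…(N−23)] / (24! · N^24) = (1/24!) · 1 · (1 − 1/(12n)) · … · (1 − 23/(12n)). Each factor → 1 as N → ∞, so the limit is 1/24! = 1/620448401733239439360000.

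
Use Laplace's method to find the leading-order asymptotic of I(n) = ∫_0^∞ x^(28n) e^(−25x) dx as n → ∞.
I(n) ~ (sqrt(2π·28n) / 25) · (28n/(25e))^(28n)

Write the integrand as exp(28n ln x − 25x) and set f(x) = 28n ln x − 25x. Then f'(x) = 28n/x − 25 = 0 at x* = 28n/25, and f''(x*) = −28n/x*^2 = −25^2/(28n). Laplace's method (interior maximum) gives
  I(n) ~ e^(f(x*)) · sqrt(2π / |f''(x*)|)
        = exp(28n ln(28n/25) − 28n) · sqrt(2π · 28n / 25^2)
        = (28n/25)^(28n) e^(−28n) · sqrt(2π·28n) / 25
        = (sqrt(2π·28n) / 25) · (28n/(25e))^(28n).
This matches Γ(28n+1)/25^(28n+1) with Stirling applied to Γ.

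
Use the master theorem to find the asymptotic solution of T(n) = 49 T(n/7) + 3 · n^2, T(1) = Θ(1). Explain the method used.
T(n) = Θ(n^2 log n)

log_7 49 = 2, and f(n) = 3 · n^2 = Θ(n^(log_7 49)). This is Case 2 of the master theorem: T(n) = Θ(f(n) · log n) = Θ(n^2 log n).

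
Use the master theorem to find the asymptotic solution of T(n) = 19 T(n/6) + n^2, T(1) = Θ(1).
T(n) = Θ(n^2)

log_6 19 ≈ 1.643. f(n) = n^2 dominates n^(log_6 19) since 2 > 1.643, and the regularity condition a·f(n/b) = 19·(n/6)^2 = (19/36)·n^2 ≤ c·f(n) holds with c = 19/36 ≈ 0.528 < 1. So this is Case 3: T(n) = Θ(f(n)) = Θ(n^2).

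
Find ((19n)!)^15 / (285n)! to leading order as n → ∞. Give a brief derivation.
((19n)!)^15/(285n)! ~ ((2π·19n)^(14/2) / sqrt(15)) · 15^(−15·19n)  →  0

Write N = 19n. Stirling: N! ~ sqrt(2π N)(N/e)^N and (15N)! ~ sqrt(2π·15N)·(15N/e)^(15N).
  (N!)^15/(15N)! ~ (2π N)^(15/2) (N/e)^(15N) / [sqrt(2π·15N) (15N/e)^(15N)]
     = (2π N)^(15/2) / sqrt(2π·15N) · (N/(15N))^(15N)
     = (2π N)^((15−1)/2) / sqrt(15) · 15^(−15N).
Since 15^15 > 1, the factor 15^(−15N) decays exponentially, so the ratio → 0. Substituting N = 19n gives the stated form.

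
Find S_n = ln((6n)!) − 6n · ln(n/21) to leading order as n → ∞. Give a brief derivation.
S_n ~ 6n · (ln 126 − 1) + O(ln n)

Stirling: ln((6n)!) = 6n ln(6n) − 6n + O(ln n).
  S_n = 6n ln(6n) − 6n − 6n ln(n/21) + O(ln n)
      = 6n ln(6n) − 6n ln n + 6n ln 21 − 6n + O(ln n)
      = 6n ln 6 + 6n ln 21 − 6n + O(ln n)
      = 6n (ln 126 − 1) + O(ln n).
Numerically ln(126) − 1 ≈ 3.8363.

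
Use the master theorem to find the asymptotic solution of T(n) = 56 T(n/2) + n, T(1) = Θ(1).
T(n) = Θ(n^(log_2 56))

Master theorem: compare f(n) = n to n^(log_2 56) where log_2 56 ≈ 5.807. Since 1 < log_2 56, we have f(n) = O(n^(log_2 56 − ε)) for some ε > 0 — Case 1. Hence T(n) = Θ(n^(log_2 56)).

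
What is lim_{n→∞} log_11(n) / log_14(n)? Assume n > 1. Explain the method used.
lim = ln(14) / ln(11) = log_11(14)

Change of base: log_11(n) = ln n / ln 11 and log_14(n) = ln n / ln 14. The ratio is (ln n / ln 11) · (ln 14 / ln n) = ln 14 / ln 11, a constant independent of n. So the limit is ln 14 / ln 11 = log_11(14).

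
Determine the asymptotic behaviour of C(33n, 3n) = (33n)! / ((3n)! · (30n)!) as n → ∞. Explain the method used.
C(33n, 3n) ~ (285311670611/10000000000)^(3n) · sqrt(11/(20π·3n))

Write N = 3n. Apply Stirling to each factorial:
  (11N)! ~ sqrt(2π·11N) · (11N/e)^(11N),
  N! ~ sqrt(2π N) · (N/e)^N,
  (10N)! ~ sqrt(2π·10N) · (10N/e)^(10N).
The exponential factors combine to (11N)^(11N) / (N^N · (10N)^(10N)) = 11^(11N)/10^(10N) = (11^11/10^10)^N = (285311670611/10000000000)^N.
The square-root prefactors combine to sqrt(2π·11N) / (sqrt(2π N)·sqrt(2π·10N)) = sqrt(11 / (2π·10·N)) = sqrt(11/(20π·3n)).
Substituting N = 3n: C(33n, 3n) ~ (285311670611/10000000000)^(3n) · sqrt(11/(20π·3n)).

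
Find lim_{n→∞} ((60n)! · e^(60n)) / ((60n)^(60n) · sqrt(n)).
lim = sqrt(2π·60)

Stirling: (60n)! ~ sqrt(2π·60n) · (60n/e)^(60n). Hence
  (60n)! · e^(60n) / (60n)^(60n) ~ sqrt(2π·60n).
Dividing by sqrt(n): sqrt(2π·60n) / sqrt(n) = sqrt(2π·60) · n^((1−1)/2), so the limit is sqrt(2π·60).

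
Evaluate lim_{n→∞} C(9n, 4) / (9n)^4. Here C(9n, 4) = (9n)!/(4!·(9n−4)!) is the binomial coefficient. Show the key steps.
lim = 1/4! = 1/24

With N = 9n → ∞: C(N, 4) / N^4 = [N(N−1)…(N−3)] / (4! · N^4) = (1/4!) · 1 · (1 − 1/(9n)) · (1 − 2/(9n)) · (1 − 3/(9n)). Each factor → 1 as N → ∞, so the limit is 1/4! = 1/24.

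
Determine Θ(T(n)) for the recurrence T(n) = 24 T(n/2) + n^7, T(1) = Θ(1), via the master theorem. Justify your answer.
T(n) = Θ(n^7)

log_2 24 ≈ 4.585. f(n) = n^7 dominates n^(log_2 24) since 7 > 4.585, and the regularity condition a·f(n/b) = 24·(n/2)^7 = (24/128)·n^7 ≤ c·f(n) holds with c = 24/128 ≈ 0.188 < 1. So this is Case 3: T(n) = Θ(f(n)) = Θ(n^7).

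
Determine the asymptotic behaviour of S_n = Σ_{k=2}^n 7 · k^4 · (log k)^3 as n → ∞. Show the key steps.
S_n ~ 7 · n^5 · (log n)^3 / 5

By integral comparison, S_n = ∫_1^n 7 · x^4 · (log x)^3 dx + O(n^4 · (log n)^3). For the integral, the leading term of ∫_1^n x^4 (log x)^3 dx is n^5/5 · (log n)^3 (by repeated integration by parts; each step lowers the log-exponent and produces a relatively O(1/log n) correction). Hence S_n ~ 7 · n^5 · (log n)^3 / 5.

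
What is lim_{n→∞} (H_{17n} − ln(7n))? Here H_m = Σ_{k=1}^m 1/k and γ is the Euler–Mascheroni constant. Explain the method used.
lim = ln(17/7) + γ

By Euler-Maclaurin, H_m = ln m + γ + O(1/m). So
  H_{17n} − ln(7n) = ln(17n) + γ − ln(7n) + O(1/n)
                       = ln(17/7) + γ + O(1/n).
Hence the limit is ln(17/7) + γ.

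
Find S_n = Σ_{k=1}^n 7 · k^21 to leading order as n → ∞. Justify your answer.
S_n ~ 7 · n^22 / 22

By integral comparison (Euler-Maclaurin), Σ_{k=1}^n 7 · k^21 = 7 · ∫_0^n x^21 dx + O(n^21) = 7 · n^22/22 + O(n^21). (Equivalently, Faulhaber's formula gives the same leading term.)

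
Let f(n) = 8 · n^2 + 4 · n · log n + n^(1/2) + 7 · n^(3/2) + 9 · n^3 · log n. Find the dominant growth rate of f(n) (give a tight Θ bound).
f(n) ∈ Θ(n^3 · log n)

Compare the terms by growth order. For large n, n^a · (log n)^b dominates n^a' · (log n)^b' iff a > a', or (a = a' and b > b'). Ranking the 5 terms shows the dominant one is 9 · n^3 · log n. Hence f(n) ∈ Θ(n^3 · log n).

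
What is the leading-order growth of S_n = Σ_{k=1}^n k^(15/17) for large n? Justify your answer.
S_n ~ (17/32) · n^(32/17)

Integral comparison: Σ_{k=1}^n k^(15/17) = ∫_0^n x^(15/17) dx + O(n^(15/17)). The integral is n^(1 + 15/17) / (1 + 15/17) = n^((15+17)/17) / ((15+17)/17) = (17/32) · n^(32/17).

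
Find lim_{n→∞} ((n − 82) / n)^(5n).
lim = e^(−410)

Rewrite as (1 − 82/n)^(5n). By the standard limit (1 + x/n)^n → e^x, we have (1 − 82/n)^n → e^(−82), and raising to the 5th power gives e^(−410).
More precisely, ln[(1 − 82/n)^(5n)] = 5n · ln(1 − 82/n) = 5n · (-82/n + O(1/n^2)) = -410 + O(1/n) → -410.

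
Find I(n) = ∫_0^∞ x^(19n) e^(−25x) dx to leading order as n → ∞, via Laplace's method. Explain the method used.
I(n) ~ (sqrt(2π·19n) / 25) · (19n/(25e))^(19n)

Write the integrand as exp(19n ln x − 25x) and set f(x) = 19n ln x − 25x. Then f'(x) = 19n/x − 25 = 0 at x* = 19n/25, and f''(x*) = −19n/x*^2 = −25^2/(19n). Laplace's method (interior maximum) gives
  I(n) ~ e^(f(x*)) · sqrt(2π / |f''(x*)|)
        = exp(19n ln(19n/25) − 19n) · sqrt(2π · 19n / 25^2)
        = (19n/25)^(19n) e^(−19n) · sqrt(2π·19n) / 25
        = (sqrt(2π·19n) / 25) · (19n/(25e))^(19n).
This matches Γ(19n+1)/25^(19n+1) with Stirling applied to Γ.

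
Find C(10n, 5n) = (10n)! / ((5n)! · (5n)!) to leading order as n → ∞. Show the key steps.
C(10n, 5n) ~ (4)^(5n) · sqrt(1/(π·5n))

Write N = 5n. Apply Stirling to each factorial:
  (2N)! ~ sqrt(2π·2N) · (2N/e)^(2N),
  N! ~ sqrt(2π N) · (N/e)^N,
  (1N)! ~ sqrt(2π·1N) · (1N/e)^(1N).
The exponential factors combine to (2N)^(2N) / (N^N · (1N)^(1N)) = 2^(2N)/1^(1N) = (2^2/1^1)^N = (4)^N.
The square-root prefactors combine to sqrt(2π·2N) / (sqrt(2π N)·sqrt(2π·1N)) = sqrt(2 / (2π·1·N)) = sqrt(1/(π·5n)).
Substituting N = 5n: C(10n, 5n) ~ (4)^(5n) · sqrt(1/(π·5n)).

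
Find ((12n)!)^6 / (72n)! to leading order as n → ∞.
((12n)!)^6/(72n)! ~ ((2π·12n)^(5/2) / sqrt(6)) · 6^(−6·12n)  →  0

Write N = 12n. Stirling: N! ~ sqrt(2π N)(N/e)^N and (6N)! ~ sqrt(2π·6N)·(6N/e)^(6N).
  (N!)^6/(6N)! ~ (2π N)^(6/2) (N/e)^(6N) / [sqrt(2π·6N) (6N/e)^(6N)]
     = (2π N)^(6/2) / sqrt(2π·6N) · (N/(6N))^(6N)
     = (2π N)^((6−1)/2) / sqrt(6) · 6^(−6N).
Since 6^6 > 1, the factor 6^(−6N) decays exponentially, so the ratio → 0. Substituting N = 12n gives the stated form.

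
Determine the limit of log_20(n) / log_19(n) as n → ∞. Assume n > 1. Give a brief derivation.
lim = ln(19) / ln(20) = log_20(19)

Change of base: log_20(n) = ln n / ln 20 and log_19(n) = ln n / ln 19. The ratio is (ln n / ln 20) · (ln 19 / ln n) = ln 19 / ln 20, a constant independent of n. So the limit is ln 19 / ln 20 = log_20(19).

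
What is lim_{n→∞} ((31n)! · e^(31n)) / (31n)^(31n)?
lim = ∞

Stirling: (31n)! ~ sqrt(2π·31n) · (31n/e)^(31n). Hence
  (31n)! · e^(31n) / (31n)^(31n) ~ sqrt(2π·31n) = sqrt(2π·31) · sqrt(n) → ∞.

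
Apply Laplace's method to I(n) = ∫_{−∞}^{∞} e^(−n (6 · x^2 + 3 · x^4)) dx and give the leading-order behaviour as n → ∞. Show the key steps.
I(n) ~ sqrt(π/(6n))

φ(x) = 6 · x^2 + 3 · x^4 has its unique global minimum at x* = 0 (since φ'(x) = 12x + 12x^3 = 0 only at x = 0 for real x with both coefficients positive, and φ → ∞ as |x| → ∞). At x* = 0, φ(0) = 0 and φ''(0) = 12. Laplace's method then gives
  I(n) ~ sqrt(2π / (n · φ''(0))) · e^(−n φ(0)) = sqrt(2π / (12n)) = sqrt(π/(6n)).
The 3 · x^4 term contributes only at subleading order (an O(1/n) relative correction).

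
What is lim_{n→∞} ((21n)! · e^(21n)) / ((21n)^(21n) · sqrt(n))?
lim = sqrt(2π·21)

Stirling: (21n)! ~ sqrt(2π·21n) · (21n/e)^(21n). Hence
  (21n)! · e^(21n) / (21n)^(21n) ~ sqrt(2π·21n).
Dividing by sqrt(n): sqrt(2π·21n) / sqrt(n) = sqrt(2π·21) · n^((1−1)/2), so the limit is sqrt(2π·21).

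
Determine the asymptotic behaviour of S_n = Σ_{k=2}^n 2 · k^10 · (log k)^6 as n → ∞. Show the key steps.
S_n ~ 2 · n^11 · (log n)^6 / 11

By integral comparison, S_n = ∫_1^n 2 · x^10 · (log x)^6 dx + O(n^10 · (log n)^6). For the integral, the leading term of ∫_1^n x^10 (log x)^6 dx is n^11/11 · (log n)^6 (by repeated integration by parts; each step lowers the log-exponent and produces a relatively O(1/log n) correction). Hence S_n ~ 2 · n^11 · (log n)^6 / 11.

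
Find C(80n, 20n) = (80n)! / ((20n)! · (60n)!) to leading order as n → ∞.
C(80n, 20n) ~ (256/27)^(20n) · sqrt(2/(3π·20n))

Write N = 20n. Apply Stirling to each factorial:
  (4N)! ~ sqrt(2π·4N) · (4N/e)^(4N),
  N! ~ sqrt(2π N) · (N/e)^N,
  (3N)! ~ sqrt(2π·3N) · (3N/e)^(3N).
The exponential factors combine to (4N)^(4N) / (N^N · (3N)^(3N)) = 4^(4N)/3^(3N) = (4^4/3^3)^N = (256/27)^N.
The square-root prefactors combine to sqrt(2π·4N) / (sqrt(2π N)·sqrt(2π·3N)) = sqrt(4 / (2π·3·N)) = sqrt(2/(3π·20n)).
Substituting N = 20n: C(80n, 20n) ~ (256/27)^(20n) · sqrt(2/(3π·20n)).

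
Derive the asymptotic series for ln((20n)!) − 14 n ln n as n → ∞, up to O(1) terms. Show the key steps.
ln((20n)!) − 14 n ln n = 6 n ln n + 20(ln 20 − 1) n + (1/2) ln(2π·20n) + O(1/n)

Stirling: ln((20n)!) = 20n ln(20n) − 20n + (1/2) ln(2π·20n) + O(1/n).
Expand 20n ln(20n) = 20n (ln n + ln 20) = 20n ln n + 20n ln 20.
Subtract 14n ln n: leading term is (20 − 14) n ln n = 6 n ln n. The next term is 20n ln 20 − 20n = 20(ln 20 − 1) n. Then the (1/2) ln(2π·20n) correction.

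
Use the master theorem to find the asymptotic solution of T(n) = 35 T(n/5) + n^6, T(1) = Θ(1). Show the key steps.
T(n) = Θ(n^6)

log_5 35 ≈ 2.209. f(n) = n^6 dominates n^(log_5 35) since 6 > 2.209, and the regularity condition a·f(n/b) = 35·(n/5)^6 = (35/15625)·n^6 ≤ c·f(n) holds with c = 35/15625 ≈ 0.00224 < 1. So this is Case 3: T(n) = Θ(f(n)) = Θ(n^6).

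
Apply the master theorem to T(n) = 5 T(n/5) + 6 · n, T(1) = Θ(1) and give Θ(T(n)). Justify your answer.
T(n) = Θ(n log n)

log_5 5 = 1, and f(n) = 6 · n = Θ(n^(log_5 5)). This is Case 2 of the master theorem: T(n) = Θ(f(n) · log n) = Θ(n log n).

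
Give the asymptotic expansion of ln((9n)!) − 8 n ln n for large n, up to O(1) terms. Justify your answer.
ln((9n)!) − 8 n ln n = n ln n + 9(ln 9 − 1) n + (1/2) ln(2π·9n) + O(1/n)

Stirling: ln((9n)!) = 9n ln(9n) − 9n + (1/2) ln(2π·9n) + O(1/n).
Expand 9n ln(9n) = 9n (ln n + ln 9) = 9n ln n + 9n ln 9.
Subtract 8n ln n: leading term is (9 − 8) n ln n = n ln n. The next term is 9n ln 9 − 9n = 9(ln 9 − 1) n. Then the (1/2) ln(2π·9n) correction.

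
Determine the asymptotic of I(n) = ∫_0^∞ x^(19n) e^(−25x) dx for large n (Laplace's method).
I(n) ~ (sqrt(2π·19n) / 25) · (19n/(25e))^(19n)

Write the integrand as exp(19n ln x − 25x) and set f(x) = 19n ln x − 25x. Then f'(x) = 19n/x − 25 = 0 at x* = 19n/25, and f''(x*) = −19n/x*^2 = −25^2/(19n). Laplace's method (interior maximum) gives
  I(n) ~ e^(f(x*)) · sqrt(2π / |f''(x*)|)
        = exp(19n ln(19n/25) − 19n) · sqrt(2π · 19n / 25^2)
        = (19n/25)^(19n) e^(−19n) · sqrt(2π·19n) / 25
        = (sqrt(2π·19n) / 25) · (19n/(25e))^(19n).
This matches Γ(19n+1)/25^(19n+1) with Stirling applied to Γ.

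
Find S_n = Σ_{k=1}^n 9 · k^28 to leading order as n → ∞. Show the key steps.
S_n ~ 9 · n^29 / 29

By integral comparison (Euler-Maclaurin), Σ_{k=1}^n 9 · k^28 = 9 · ∫_0^n x^28 dx + O(n^28) = 9 · n^29/29 + O(n^28). (Equivalently, Faulhaber's formula gives the same leading term.)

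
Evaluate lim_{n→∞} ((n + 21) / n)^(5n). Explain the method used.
lim = e^105

Rewrite as (1 + 21/n)^(5n). By the standard limit (1 + x/n)^n → e^x, we have (1 + 21/n)^n → e^21, and raising to the 5th power gives e^105.
More precisely, ln[(1 + 21/n)^(5n)] = 5n · ln(1 + 21/n) = 5n · (21/n + O(1/n^2)) = 105 + O(1/n) → 105.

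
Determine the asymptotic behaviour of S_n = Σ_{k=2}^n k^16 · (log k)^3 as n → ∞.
S_n ~ n^17 · (log n)^3 / 17

By integral comparison, S_n = ∫_1^n x^16 · (log x)^3 dx + O(n^16 · (log n)^3). For the integral, the leading term of ∫_1^n x^16 (log x)^3 dx is n^17/17 · (log n)^3 (by repeated integration by parts; each step lowers the log-exponent and produces a relatively O(1/log n) correction). Hence S_n ~ n^17 · (log n)^3 / 17.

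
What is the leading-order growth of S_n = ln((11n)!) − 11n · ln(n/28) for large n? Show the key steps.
S_n ~ 11n · (ln 308 − 1) + O(ln n)

Stirling: ln((11n)!) = 11n ln(11n) − 11n + O(ln n).
  S_n = 11n ln(11n) − 11n − 11n ln(n/28) + O(ln n)
      = 11n ln(11n) − 11n ln n + 11n ln 28 − 11n + O(ln n)
      = 11n ln 11 + 11n ln 28 − 11n + O(ln n)
      = 11n (ln 308 − 1) + O(ln n).
Numerically ln(308) − 1 ≈ 4.7301.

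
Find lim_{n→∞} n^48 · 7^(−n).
lim = 0

Exponentials with base > 1 dominate every fixed polynomial: for any fixed c, n^c / 7^n → 0 as n → ∞ (e.g. by the ratio test, or by writing 7^n = e^(n ln 7) and noting e^(n ln 7) / n^c → ∞). Hence n^48 · 7^(−n) = n^48 / 7^n → 0.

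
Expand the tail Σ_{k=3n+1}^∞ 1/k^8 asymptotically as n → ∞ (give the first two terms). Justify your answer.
Σ_{k>3n} 1/k^8 = 1/(7 · (3n)^7) − 1/(2 · (3n)^8) + O(1/(3n)^9)

Compare to the integral: ∫_{3n}^∞ x^(−8) dx = [−x^(−7)/7]_{3n}^∞ = 1/((8−1)·(3n)^7). The Euler-Maclaurin correction adds −f(3n)/2 = −1/(2·(3n)^8). Euler-Maclaurin then gives
  Σ_{k>3n} 1/k^8 = ∫_{3n}^∞ dx/x^8 − 1/(2·(3n)^8) + O(1/(3n)^9).
(Equivalently this is ζ(8) − Σ_{k≤3n} 1/k^8.)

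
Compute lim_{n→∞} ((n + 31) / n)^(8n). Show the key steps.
lim = e^248

Rewrite as (1 + 31/n)^(8n). By the standard limit (1 + x/n)^n → e^x, we have (1 + 31/n)^n → e^31, and raising to the 8th power gives e^248.
More precisely, ln[(1 + 31/n)^(8n)] = 8n · ln(1 + 31/n) = 8n · (31/n + O(1/n^2)) = 248 + O(1/n) → 248.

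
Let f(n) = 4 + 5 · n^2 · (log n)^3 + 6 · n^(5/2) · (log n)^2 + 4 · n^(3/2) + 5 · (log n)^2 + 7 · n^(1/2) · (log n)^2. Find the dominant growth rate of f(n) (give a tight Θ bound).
f(n) ∈ Θ(n^(5/2) · (log n)^2)

Compare the terms by growth order. For large n, n^a · (log n)^b dominates n^a' · (log n)^b' iff a > a', or (a = a' and b > b'). Ranking the 6 terms shows the dominant one is 6 · n^(5/2) · (log n)^2. Hence f(n) ∈ Θ(n^(5/2) · (log n)^2).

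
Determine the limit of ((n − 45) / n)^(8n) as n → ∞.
lim = e^(−360)

Rewrite as (1 − 45/n)^(8n). By the standard limit (1 + x/n)^n → e^x, we have (1 − 45/n)^n → e^(−45), and raising to the 8th power gives e^(−360).
More precisely, ln[(1 − 45/n)^(8n)] = 8n · ln(1 − 45/n) = 8n · (-45/n + O(1/n^2)) = -360 + O(1/n) → -360.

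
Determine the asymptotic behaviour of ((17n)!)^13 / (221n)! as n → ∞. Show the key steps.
((17n)!)^13/(221n)! ~ ((2π·17n)^(12/2) / sqrt(13)) · 13^(−13·17n)  →  0

Write N = 17n. Stirling: N! ~ sqrt(2π N)(N/e)^N and (13N)! ~ sqrt(2π·13N)·(13N/e)^(13N).
  (N!)^13/(13N)! ~ (2π N)^(13/2) (N/e)^(13N) / [sqrt(2π·13N) (13N/e)^(13N)]
     = (2π N)^(13/2) / sqrt(2π·13N) · (N/(13N))^(13N)
     = (2π N)^((13−1)/2) / sqrt(13) · 13^(−13N).
Since 13^13 > 1, the factor 13^(−13N) decays exponentially, so the ratio → 0. Substituting N = 17n gives the stated form.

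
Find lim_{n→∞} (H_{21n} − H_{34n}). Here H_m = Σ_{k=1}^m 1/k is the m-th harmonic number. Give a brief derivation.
lim = ln(21/34)

Euler-Maclaurin gives H_m = ln m + γ + 1/(2m) + O(1/m^2). The γ and O(1/m) terms cancel in the difference:
  H_{21n} − H_{34n} = ln(21n) − ln(34n) + O(1/n) = ln(21/34) + O(1/n).
Hence the limit is ln(21/34).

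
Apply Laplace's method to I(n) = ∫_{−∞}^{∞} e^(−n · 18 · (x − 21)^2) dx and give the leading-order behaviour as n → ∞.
I(n) = sqrt(π/(18n))

Here φ(x) = 18 · (x − 21)^2 has its unique minimum at x* = 21 with φ(x*) = 0 and φ''(x*) = 36. Laplace's method gives
  I(n) ~ e^(−n φ(x*)) · sqrt(2π / (n · φ''(x*))) = sqrt(2π / (36n)) = sqrt(π/(18n)).
This is exact: substituting u = (x − 21)·sqrt(18n) gives I(n) = (1/sqrt(18n)) ∫_{−∞}^{∞} e^(−u^2) du = sqrt(π/(18n)).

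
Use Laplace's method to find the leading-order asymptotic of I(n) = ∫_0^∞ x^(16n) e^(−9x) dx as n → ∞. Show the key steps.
I(n) ~ (sqrt(2π·16n) / 9) · (16n/(9e))^(16n)

Write the integrand as exp(16n ln x − 9x) and set f(x) = 16n ln x − 9x. Then f'(x) = 16n/x − 9 = 0 at x* = 16n/9, and f''(x*) = −16n/x*^2 = −9^2/(16n). Laplace's method (interior maximum) gives
  I(n) ~ e^(f(x*)) · sqrt(2π / |f''(x*)|)
        = exp(16n ln(16n/9) − 16n) · sqrt(2π · 16n / 9^2)
        = (16n/9)^(16n) e^(−16n) · sqrt(2π·16n) / 9
        = (sqrt(2π·16n) / 9) · (16n/(9e))^(16n).
This matches Γ(16n+1)/9^(16n+1) with Stirling applied to Γ.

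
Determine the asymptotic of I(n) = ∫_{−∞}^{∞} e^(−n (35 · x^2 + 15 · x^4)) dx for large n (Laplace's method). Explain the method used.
I(n) ~ sqrt(π/(35n))

φ(x) = 35 · x^2 + 15 · x^4 has its unique global minimum at x* = 0 (since φ'(x) = 70x + 60x^3 = 0 only at x = 0 for real x with both coefficients positive, and φ → ∞ as |x| → ∞). At x* = 0, φ(0) = 0 and φ''(0) = 70. Laplace's method then gives
  I(n) ~ sqrt(2π / (n · φ''(0))) · e^(−n φ(0)) = sqrt(2π / (70n)) = sqrt(π/(35n)).
The 15 · x^4 term contributes only at subleading order (an O(1/n) relative correction).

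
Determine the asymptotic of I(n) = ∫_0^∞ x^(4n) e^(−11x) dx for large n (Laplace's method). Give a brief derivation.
I(n) ~ (sqrt(2π·4n) / 11) · (4n/(11e))^(4n)

Write the integrand as exp(4n ln x − 11x) and set f(x) = 4n ln x − 11x. Then f'(x) = 4n/x − 11 = 0 at x* = 4n/11, and f''(x*) = −4n/x*^2 = −11^2/(4n). Laplace's method (interior maximum) gives
  I(n) ~ e^(f(x*)) · sqrt(2π / |f''(x*)|)
        = exp(4n ln(4n/11) − 4n) · sqrt(2π · 4n / 11^2)
        = (4n/11)^(4n) e^(−4n) · sqrt(2π·4n) / 11
        = (sqrt(2π·4n) / 11) · (4n/(11e))^(4n).
This matches Γ(4n+1)/11^(4n+1) with Stirling applied to Γ.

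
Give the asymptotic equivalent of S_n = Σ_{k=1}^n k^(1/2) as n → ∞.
S_n ~ (2/3) · n^(3/2)

Integral comparison: Σ_{k=1}^n k^(1/2) = ∫_0^n x^(1/2) dx + O(n^(1/2)). The integral is n^(1 + 1/2) / (1 + 1/2) = n^((1+2)/2) / ((1+2)/2) = (2/3) · n^(3/2).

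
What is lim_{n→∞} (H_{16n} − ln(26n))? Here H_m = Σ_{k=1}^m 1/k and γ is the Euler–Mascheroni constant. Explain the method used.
lim = ln(8/13) + γ

By Euler-Maclaurin, H_m = ln m + γ + O(1/m). So
  H_{16n} − ln(26n) = ln(16n) + γ − ln(26n) + O(1/n)
                       = ln(16/26) + γ + O(1/n).
Hence the limit is ln(16/26) + γ (= ln(8/13)).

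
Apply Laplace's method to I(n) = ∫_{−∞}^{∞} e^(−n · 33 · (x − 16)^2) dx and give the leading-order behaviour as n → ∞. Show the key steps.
I(n) = sqrt(π/(33n))

Here φ(x) = 33 · (x − 16)^2 has its unique minimum at x* = 16 with φ(x*) = 0 and φ''(x*) = 66. Laplace's method gives
  I(n) ~ e^(−n φ(x*)) · sqrt(2π / (n · φ''(x*))) = sqrt(2π / (66n)) = sqrt(π/(33n)).
This is exact: substituting u = (x − 16)·sqrt(33n) gives I(n) = (1/sqrt(33n)) ∫_{−∞}^{∞} e^(−u^2) du = sqrt(π/(33n)).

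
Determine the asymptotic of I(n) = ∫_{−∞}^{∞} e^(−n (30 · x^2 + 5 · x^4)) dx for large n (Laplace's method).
I(n) ~ sqrt(π/(30n))

φ(x) = 30 · x^2 + 5 · x^4 has its unique global minimum at x* = 0 (since φ'(x) = 60x + 20x^3 = 0 only at x = 0 for real x with both coefficients positive, and φ → ∞ as |x| → ∞). At x* = 0, φ(0) = 0 and φ''(0) = 60. Laplace's method then gives
  I(n) ~ sqrt(2π / (n · φ''(0))) · e^(−n φ(0)) = sqrt(2π / (60n)) = sqrt(π/(30n)).
The 5 · x^4 term contributes only at subleading order (an O(1/n) relative correction).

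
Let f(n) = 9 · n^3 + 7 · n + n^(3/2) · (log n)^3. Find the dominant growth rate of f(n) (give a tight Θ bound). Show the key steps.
f(n) ∈ Θ(n^3)

Compare the terms by growth order. For large n, n^a · (log n)^b dominates n^a' · (log n)^b' iff a > a', or (a = a' and b > b'). Ranking the 3 terms shows the dominant one is 9 · n^3. Hence f(n) ∈ Θ(n^3).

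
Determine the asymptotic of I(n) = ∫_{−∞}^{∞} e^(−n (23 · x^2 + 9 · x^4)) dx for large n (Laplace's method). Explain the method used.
I(n) ~ sqrt(π/(23n))

φ(x) = 23 · x^2 + 9 · x^4 has its unique global minimum at x* = 0 (since φ'(x) = 46x + 36x^3 = 0 only at x = 0 for real x with both coefficients positive, and φ → ∞ as |x| → ∞). At x* = 0, φ(0) = 0 and φ''(0) = 46. Laplace's method then gives
  I(n) ~ sqrt(2π / (n · φ''(0))) · e^(−n φ(0)) = sqrt(2π / (46n)) = sqrt(π/(23n)).
The 9 · x^4 term contributes only at subleading order (an O(1/n) relative correction).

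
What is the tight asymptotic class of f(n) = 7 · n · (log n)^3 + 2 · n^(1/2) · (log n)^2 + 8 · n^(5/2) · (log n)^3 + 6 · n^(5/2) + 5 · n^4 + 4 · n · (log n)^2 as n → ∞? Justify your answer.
f(n) ∈ Θ(n^4)

Compare the terms by growth order. For large n, n^a · (log n)^b dominates n^a' · (log n)^b' iff a > a', or (a = a' and b > b'). Ranking the 6 terms shows the dominant one is 5 · n^4. Hence f(n) ∈ Θ(n^4).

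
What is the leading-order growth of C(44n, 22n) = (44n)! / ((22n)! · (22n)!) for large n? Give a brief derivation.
C(44n, 22n) ~ (4)^(22n) · sqrt(1/(π·22n))

Write N = 22n. Apply Stirling to each factorial:
  (2N)! ~ sqrt(2π·2N) · (2N/e)^(2N),
  N! ~ sqrt(2π N) · (N/e)^N,
  (1N)! ~ sqrt(2π·1N) · (1N/e)^(1N).
The exponential factors combine to (2N)^(2N) / (N^N · (1N)^(1N)) = 2^(2N)/1^(1N) = (2^2/1^1)^N = (4)^N.
The square-root prefactors combine to sqrt(2π·2N) / (sqrt(2π N)·sqrt(2π·1N)) = sqrt(2 / (2π·1·N)) = sqrt(1/(π·22n)).
Substituting N = 22n: C(44n, 22n) ~ (4)^(22n) · sqrt(1/(π·22n)).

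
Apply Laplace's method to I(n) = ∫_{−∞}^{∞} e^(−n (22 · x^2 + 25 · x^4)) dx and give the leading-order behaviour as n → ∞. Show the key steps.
I(n) ~ sqrt(π/(22n))

φ(x) = 22 · x^2 + 25 · x^4 has its unique global minimum at x* = 0 (since φ'(x) = 44x + 100x^3 = 0 only at x = 0 for real x with both coefficients positive, and φ → ∞ as |x| → ∞). At x* = 0, φ(0) = 0 and φ''(0) = 44. Laplace's method then gives
  I(n) ~ sqrt(2π / (n · φ''(0))) · e^(−n φ(0)) = sqrt(2π / (44n)) = sqrt(π/(22n)).
The 25 · x^4 term contributes only at subleading order (an O(1/n) relative correction).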